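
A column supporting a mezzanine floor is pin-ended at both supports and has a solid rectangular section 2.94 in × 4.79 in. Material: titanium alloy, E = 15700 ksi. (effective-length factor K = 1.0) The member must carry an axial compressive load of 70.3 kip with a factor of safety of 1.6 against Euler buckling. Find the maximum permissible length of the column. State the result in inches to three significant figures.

Buckling occurs about the weak axis: I_min = h·b³/12 with b = 2.94 in (the shorter side).
I_min = 4.79×2.94³/12 = 10.14 in⁴
Required critical load P_cr = n·P = 1.6 × 70.3 = 112.5 kip = 1.125×10^5 lb
From P_cr = π²EI/(K·L)²:  L = (1/K)·√(π²EI/P_cr) = (1/1)·√(π²×1.57×10^7×10.14/1.125×10^5)
L = 118 in

L_max ≈ 118 in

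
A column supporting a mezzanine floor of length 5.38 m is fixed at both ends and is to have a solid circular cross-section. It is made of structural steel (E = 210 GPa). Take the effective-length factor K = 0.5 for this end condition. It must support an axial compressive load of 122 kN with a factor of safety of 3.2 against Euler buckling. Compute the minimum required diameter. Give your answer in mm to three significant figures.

d ≈ 72.6 mm

Required P_cr = n·P = 3.2 × 122 = 390.4 kN
L_e = K·L = 0.5 × 5.38 = 2.690 m
Required I = P_cr·L_e²/(π²E) = 3.904×10^5 × 2.690² / (π² × 2.10×10^11) = 1.363×10^-6 m⁴
I_req = 1.363×10^6 mm⁴
Solid circle: I = πd⁴/64  ⇒  d = (64I/π)^(1/4) = (64×1.363×10^6/π)^(1/4) = 72.6 mm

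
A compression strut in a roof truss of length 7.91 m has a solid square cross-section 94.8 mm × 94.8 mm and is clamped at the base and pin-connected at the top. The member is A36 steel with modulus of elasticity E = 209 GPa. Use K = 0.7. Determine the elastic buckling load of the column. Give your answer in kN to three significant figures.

P_cr ≈ 453 kN

I = a⁴/12 = 94.8⁴/12 = 6.731×10^6 mm⁴
I = 6.731×10^6 mm⁴ = 6.731×10^-6 m⁴
Effective length L_e = K·L = 0.7 × 7.91 = 5.537 m
P_cr = π²EI / L_e² = π² × 209×10⁹ × 6.731×10^-6 / 5.537² = 4.528×10^5 N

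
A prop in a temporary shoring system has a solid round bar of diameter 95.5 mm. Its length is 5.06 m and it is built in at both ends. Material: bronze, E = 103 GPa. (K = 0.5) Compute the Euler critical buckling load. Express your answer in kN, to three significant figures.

P_cr ≈ 648 kN

I = πd⁴/64 = π×95.5⁴/64 = 4.083×10^6 mm⁴
I = 4.083×10^6 mm⁴ = 4.083×10^-6 m⁴
Effective length L_e = K·L = 0.5 × 5.06 = 2.530 m
P_cr = π²EI / L_e² = π² × 103×10⁹ × 4.083×10^-6 / 2.530² = 6.485×10^5 N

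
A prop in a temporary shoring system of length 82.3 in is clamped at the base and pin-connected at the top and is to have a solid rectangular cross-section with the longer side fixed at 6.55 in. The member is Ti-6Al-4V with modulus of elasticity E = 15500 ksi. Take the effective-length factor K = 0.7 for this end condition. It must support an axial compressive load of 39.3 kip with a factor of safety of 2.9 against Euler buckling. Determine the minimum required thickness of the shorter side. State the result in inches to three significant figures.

Required P_cr = n·P = 2.9 × 39.3 = 114.0 kip
L_e = K·L = 0.7 × 82.3 = 57.61 in
Required I = P_cr·L_e²/(π²E) = 1.140×10^5 × 57.61² / (π² × 1.55×10^7) = 2.473 in⁴
Rectangle, weak axis: I_min = h·b³/12 with h = 6.55 in fixed  ⇒  b = (12I/h)^(1/3) = 1.65 in

b ≈ 1.65 in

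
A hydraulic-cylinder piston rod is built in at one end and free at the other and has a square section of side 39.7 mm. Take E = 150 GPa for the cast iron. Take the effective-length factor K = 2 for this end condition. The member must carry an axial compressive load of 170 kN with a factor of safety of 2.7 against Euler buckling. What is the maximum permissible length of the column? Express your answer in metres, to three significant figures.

I = a⁴/12 = 39.7⁴/12 = 2.070×10^5 mm⁴
I = 2.070×10^-7 m⁴
Required critical load P_cr = n·P = 2.7 × 170 = 459.0 kN = 4.590×10^5 N
From P_cr = π²EI/(K·L)²:  L = (1/K)·√(π²EI/P_cr) = (1/2)·√(π²×1.50×10^11×2.070×10^-7/4.590×10^5)
L = 0.409 m

L_max ≈ 0.409 m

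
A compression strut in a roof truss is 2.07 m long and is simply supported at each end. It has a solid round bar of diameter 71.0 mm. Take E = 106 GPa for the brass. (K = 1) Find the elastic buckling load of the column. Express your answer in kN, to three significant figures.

P_cr ≈ 305 kN

I = πd⁴/64 = π×71.0⁴/64 = 1.247×10^6 mm⁴
I = 1.247×10^6 mm⁴ = 1.247×10^-6 m⁴
Effective length L_e = K·L = 1 × 2.07 = 2.070 m
P_cr = π²EI / L_e² = π² × 106×10⁹ × 1.247×10^-6 / 2.070² = 3.046×10^5 N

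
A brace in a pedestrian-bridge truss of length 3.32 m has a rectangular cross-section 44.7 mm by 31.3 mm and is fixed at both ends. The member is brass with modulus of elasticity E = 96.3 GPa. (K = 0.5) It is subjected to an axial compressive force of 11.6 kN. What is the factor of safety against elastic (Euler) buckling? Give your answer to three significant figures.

Buckling occurs about the weak axis: I_min = h·b³/12 with b = 31.3 mm (the shorter side).
I_min = 44.7×31.3³/12 = 1.142×10^5 mm⁴
I = 1.142×10^5 mm⁴ = 1.142×10^-7 m⁴
Effective length L_e = K·L = 0.5 × 3.32 = 1.660 m
P_cr = π²EI / L_e² = π² × 96.3×10⁹ × 1.142×10^-7 / 1.660² = 3.940×10^4 N
Factor of safety n = P_cr / P = 39.398 / 11.6 = 3.40

n ≈ 3.40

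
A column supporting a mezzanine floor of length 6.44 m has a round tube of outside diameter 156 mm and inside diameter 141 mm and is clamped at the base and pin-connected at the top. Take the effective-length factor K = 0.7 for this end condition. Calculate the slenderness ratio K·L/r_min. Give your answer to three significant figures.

d_o = 156 mm, d_i = 141 mm
I = π(d_o⁴ − d_i⁴)/64 = π(156⁴ − 141.0⁴)/64 = 9.670×10^6 mm⁴
A = 3.499×10^3 mm²;  r_min = √(I/A) = √(9.670×10^6/3.499×10^3) = 52.57 mm
L_e = K·L = 0.7 × 6.44 m = 4.508 m = 4508.0 mm
λ = L_e / r_min = 4508.0 / 52.57 = 85.8

λ ≈ 85.8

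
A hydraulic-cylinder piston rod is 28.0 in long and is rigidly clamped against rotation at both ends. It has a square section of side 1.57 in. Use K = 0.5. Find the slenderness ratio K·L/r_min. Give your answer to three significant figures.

I = a⁴/12 = 1.57⁴/12 = 0.5063 in⁴
A = 2.465 in²;  r_min = √(I/A) = √(0.5063/2.465) = 0.4532 in
L_e = K·L = 0.5 × 28.0 = 14.00 in
λ = L_e / r_min = 14.000 / 0.4532 = 30.9

λ ≈ 30.9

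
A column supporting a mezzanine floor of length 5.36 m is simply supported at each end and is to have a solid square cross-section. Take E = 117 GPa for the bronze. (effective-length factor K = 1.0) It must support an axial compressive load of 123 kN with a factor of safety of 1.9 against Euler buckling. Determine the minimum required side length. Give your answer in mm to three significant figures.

a ≈ 91.4 mm

Required P_cr = n·P = 1.9 × 123 = 233.7 kN
L_e = K·L = 1 × 5.36 = 5.360 m
Required I = P_cr·L_e²/(π²E) = 2.337×10^5 × 5.360² / (π² × 1.17×10^11) = 5.814×10^-6 m⁴
I_req = 5.814×10^6 mm⁴
Solid square: I = a⁴/12  ⇒  a = (12I)^(1/4) = (12×5.814×10^6)^(1/4) = 91.4 mm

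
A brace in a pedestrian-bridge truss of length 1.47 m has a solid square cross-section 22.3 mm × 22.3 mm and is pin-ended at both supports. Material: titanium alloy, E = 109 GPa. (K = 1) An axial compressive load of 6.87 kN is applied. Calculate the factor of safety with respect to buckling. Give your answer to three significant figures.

I = a⁴/12 = 22.3⁴/12 = 2.061×10^4 mm⁴
I = 2.061×10^4 mm⁴ = 2.061×10^-8 m⁴
Effective length L_e = K·L = 1 × 1.47 = 1.470 m
P_cr = π²EI / L_e² = π² × 109×10⁹ × 2.061×10^-8 / 1.470² = 1.026×10^4 N
Factor of safety n = P_cr / P = 10.260 / 6.87 = 1.49

n ≈ 1.49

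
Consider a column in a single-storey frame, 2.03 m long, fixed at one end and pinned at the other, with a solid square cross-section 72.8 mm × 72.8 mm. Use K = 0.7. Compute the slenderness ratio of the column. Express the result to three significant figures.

For a square r = a/√12 = 72.8/√12 = 21.02 mm
L_e = K·L = 0.7 × 2.03 m = 1.421 m = 1421.0 mm
λ = L_e / r_min = 1421.0 / 21.02 = 67.6

λ ≈ 67.6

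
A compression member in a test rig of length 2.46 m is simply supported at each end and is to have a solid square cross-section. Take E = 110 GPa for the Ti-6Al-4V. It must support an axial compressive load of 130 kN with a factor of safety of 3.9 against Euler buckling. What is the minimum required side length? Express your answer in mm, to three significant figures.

a ≈ 76.3 mm

Required P_cr = n·P = 3.9 × 130 = 507.0 kN
L_e = K·L = 1 × 2.46 = 2.460 m
Required I = P_cr·L_e²/(π²E) = 5.070×10^5 × 2.460² / (π² × 1.10×10^11) = 2.826×10^-6 m⁴
I_req = 2.826×10^6 mm⁴
Solid square: I = a⁴/12  ⇒  a = (12I)^(1/4) = (12×2.826×10^6)^(1/4) = 76.3 mm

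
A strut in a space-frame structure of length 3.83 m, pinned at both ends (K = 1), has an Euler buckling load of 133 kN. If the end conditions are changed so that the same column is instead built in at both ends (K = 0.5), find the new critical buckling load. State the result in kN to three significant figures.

P_cr ∝ 1/K², so P_cr,new = P_cr,old × (K_old/K_new)² = 133 × (1/0.5)²
= 133 × 4.000 = 532 kN

P_cr ≈ 532 kN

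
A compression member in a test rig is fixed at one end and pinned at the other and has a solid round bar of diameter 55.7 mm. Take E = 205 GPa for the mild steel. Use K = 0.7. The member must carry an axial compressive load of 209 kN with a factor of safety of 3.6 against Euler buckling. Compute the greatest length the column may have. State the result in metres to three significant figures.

L_max ≈ 1.61 m

I = πd⁴/64 = π×55.7⁴/64 = 4.725×10^5 mm⁴
I = 4.725×10^-7 m⁴
Required critical load P_cr = n·P = 3.6 × 209 = 752.4 kN = 7.524×10^5 N
From P_cr = π²EI/(K·L)²:  L = (1/K)·√(π²EI/P_cr) = (1/0.7)·√(π²×2.05×10^11×4.725×10^-7/7.524×10^5)
L = 1.61 m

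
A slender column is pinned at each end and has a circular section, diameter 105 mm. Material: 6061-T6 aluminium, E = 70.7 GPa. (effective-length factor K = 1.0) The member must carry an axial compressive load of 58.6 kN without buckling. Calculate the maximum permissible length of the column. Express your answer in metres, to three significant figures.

I = πd⁴/64 = π×105⁴/64 = 5.967×10^6 mm⁴
I = 5.967×10^-6 m⁴
At the buckling limit P_cr = P = 5.860×10^4 N
From P_cr = π²EI/(K·L)²:  L = (1/K)·√(π²EI/P_cr) = (1/1)·√(π²×7.07×10^10×5.967×10^-6/5.860×10^4)
L = 8.43 m

L_max ≈ 8.43 m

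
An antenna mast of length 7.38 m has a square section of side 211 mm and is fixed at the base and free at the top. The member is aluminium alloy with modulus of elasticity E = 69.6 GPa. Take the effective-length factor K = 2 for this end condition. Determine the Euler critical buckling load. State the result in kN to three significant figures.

I = a⁴/12 = 211⁴/12 = 1.652×10^8 mm⁴
I = 1.652×10^8 mm⁴ = 1.652×10^-4 m⁴
Effective length L_e = K·L = 2 × 7.38 = 14.76 m
P_cr = π²EI / L_e² = π² × 69.6×10⁹ × 1.652×10^-4 / 14.76² = 5.208×10^5 N

P_cr ≈ 521 kN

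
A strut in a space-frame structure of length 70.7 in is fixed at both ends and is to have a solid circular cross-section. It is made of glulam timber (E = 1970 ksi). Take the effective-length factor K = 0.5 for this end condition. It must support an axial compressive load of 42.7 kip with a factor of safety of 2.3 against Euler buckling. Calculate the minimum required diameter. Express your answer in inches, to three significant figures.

d ≈ 3.37 in

Required P_cr = n·P = 2.3 × 42.7 = 98.21 kip
L_e = K·L = 0.5 × 70.7 = 35.35 in
Required I = P_cr·L_e²/(π²E) = 9.821×10^4 × 35.35² / (π² × 1.97×10^6) = 6.312 in⁴
Solid circle: I = πd⁴/64  ⇒  d = (64I/π)^(1/4) = (64×6.312/π)^(1/4) = 3.37 in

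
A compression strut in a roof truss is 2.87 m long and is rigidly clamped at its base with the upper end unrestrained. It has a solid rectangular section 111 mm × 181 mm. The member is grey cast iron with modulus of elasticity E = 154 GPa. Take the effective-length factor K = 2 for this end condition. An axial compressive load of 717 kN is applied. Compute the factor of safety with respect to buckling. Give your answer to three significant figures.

n ≈ 1.33

Buckling occurs about the weak axis: I_min = h·b³/12 with b = 111 mm (the shorter side).
I_min = 181×111³/12 = 2.063×10^7 mm⁴
I = 2.063×10^7 mm⁴ = 2.063×10^-5 m⁴
Effective length L_e = K·L = 2 × 2.87 = 5.740 m
P_cr = π²EI / L_e² = π² × 154×10⁹ × 2.063×10^-5 / 5.740² = 9.516×10^5 N
Factor of safety n = P_cr / P = 951.62 / 717 = 1.33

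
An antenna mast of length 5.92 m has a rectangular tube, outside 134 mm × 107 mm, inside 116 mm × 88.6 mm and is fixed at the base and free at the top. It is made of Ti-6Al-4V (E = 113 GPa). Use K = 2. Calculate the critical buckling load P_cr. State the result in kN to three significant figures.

P_cr ≈ 55.3 kN

Weak-axis I_min = (h_o·b_o³ − h_i·b_i³)/12 with b_o = 107, b_i = 88.60 mm (shorter outer/inner sides).
I_min = (134×107³ − 116.0×88.60³)/12 = 6.956×10^6 mm⁴
I = 6.956×10^6 mm⁴ = 6.956×10^-6 m⁴
Effective length L_e = K·L = 2 × 5.92 = 11.84 m
P_cr = π²EI / L_e² = π² × 113×10⁹ × 6.956×10^-6 / 11.84² = 5.534×10^4 N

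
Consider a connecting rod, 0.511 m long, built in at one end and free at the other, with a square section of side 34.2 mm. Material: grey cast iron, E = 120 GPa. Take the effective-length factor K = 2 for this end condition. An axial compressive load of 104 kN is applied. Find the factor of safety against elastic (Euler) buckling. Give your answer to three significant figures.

n ≈ 1.24

I = a⁴/12 = 34.2⁴/12 = 1.140×10^5 mm⁴
I = 1.140×10^5 mm⁴ = 1.140×10^-7 m⁴
Effective length L_e = K·L = 2 × 0.511 = 1.022 m
P_cr = π²EI / L_e² = π² × 120×10⁹ × 1.140×10^-7 / 1.022² = 1.293×10^5 N
Factor of safety n = P_cr / P = 129.27 / 104 = 1.24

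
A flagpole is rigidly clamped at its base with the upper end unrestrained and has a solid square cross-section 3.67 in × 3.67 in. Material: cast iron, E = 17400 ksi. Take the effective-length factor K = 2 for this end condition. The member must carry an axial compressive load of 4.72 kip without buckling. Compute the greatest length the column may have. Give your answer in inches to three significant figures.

L_max ≈ 371 in

I = a⁴/12 = 3.67⁴/12 = 15.12 in⁴
At the buckling limit P_cr = P = 4.720×10^3 lb
From P_cr = π²EI/(K·L)²:  L = (1/K)·√(π²EI/P_cr) = (1/2)·√(π²×1.74×10^7×15.12/4.720×10^3)
L = 371 in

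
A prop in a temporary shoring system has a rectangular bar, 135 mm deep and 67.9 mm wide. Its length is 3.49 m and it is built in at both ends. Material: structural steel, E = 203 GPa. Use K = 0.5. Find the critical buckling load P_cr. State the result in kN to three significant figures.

Buckling occurs about the weak axis: I_min = h·b³/12 with b = 67.9 mm (the shorter side).
I_min = 135×67.9³/12 = 3.522×10^6 mm⁴
I = 3.522×10^6 mm⁴ = 3.522×10^-6 m⁴
Effective length L_e = K·L = 0.5 × 3.49 = 1.745 m
P_cr = π²EI / L_e² = π² × 203×10⁹ × 3.522×10^-6 / 1.745² = 2.317×10^6 N

P_cr ≈ 2320 kN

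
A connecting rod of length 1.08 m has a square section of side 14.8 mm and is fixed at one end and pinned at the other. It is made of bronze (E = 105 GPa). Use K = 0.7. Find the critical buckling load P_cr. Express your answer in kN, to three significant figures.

P_cr ≈ 7.25 kN

I = a⁴/12 = 14.8⁴/12 = 3.998×10^3 mm⁴
I = 3.998×10^3 mm⁴ = 3.998×10^-9 m⁴
Effective length L_e = K·L = 0.7 × 1.08 = 0.7560 m
P_cr = π²EI / L_e² = π² × 105×10⁹ × 3.998×10^-9 / 0.7560² = 7.250×10^3 N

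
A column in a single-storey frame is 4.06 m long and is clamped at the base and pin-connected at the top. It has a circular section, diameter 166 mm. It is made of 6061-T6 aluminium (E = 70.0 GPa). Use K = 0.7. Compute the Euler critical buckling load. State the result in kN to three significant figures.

I = πd⁴/64 = π×166⁴/64 = 3.727×10^7 mm⁴
I = 3.727×10^7 mm⁴ = 3.727×10^-5 m⁴
Effective length L_e = K·L = 0.7 × 4.06 = 2.842 m
P_cr = π²EI / L_e² = π² × 70.0×10⁹ × 3.727×10^-5 / 2.842² = 3.188×10^6 N

P_cr ≈ 3190 kN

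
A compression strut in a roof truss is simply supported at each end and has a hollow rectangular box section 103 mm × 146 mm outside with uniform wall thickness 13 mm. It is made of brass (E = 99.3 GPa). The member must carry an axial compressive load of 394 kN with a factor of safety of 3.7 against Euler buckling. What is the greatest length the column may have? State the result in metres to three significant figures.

Inner dimensions: h_i = 146 − 2×13 = 120.0 mm, b_i = 103 − 2×13 = 77.00 mm
Weak-axis I_min = (h_o·b_o³ − h_i·b_i³)/12 with b_o = 103, b_i = 77.00 mm (shorter outer/inner sides).
I_min = (146×103³ − 120.0×77.00³)/12 = 8.730×10^6 mm⁴
I = 8.730×10^-6 m⁴
Required critical load P_cr = n·P = 3.7 × 394 = 1458 kN = 1.458×10^6 N
From P_cr = π²EI/(K·L)²:  L = (1/K)·√(π²EI/P_cr) = (1/1)·√(π²×9.93×10^10×8.730×10^-6/1.458×10^6)
L = 2.42 m

L_max ≈ 2.42 m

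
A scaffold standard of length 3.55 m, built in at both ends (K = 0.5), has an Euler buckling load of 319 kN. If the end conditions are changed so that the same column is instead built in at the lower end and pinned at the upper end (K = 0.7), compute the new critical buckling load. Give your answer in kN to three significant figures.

P_cr ≈ 163 kN

P_cr ∝ 1/K², so P_cr,new = P_cr,old × (K_old/K_new)² = 319 × (0.5/0.7)²
= 319 × 0.5102 = 163 kN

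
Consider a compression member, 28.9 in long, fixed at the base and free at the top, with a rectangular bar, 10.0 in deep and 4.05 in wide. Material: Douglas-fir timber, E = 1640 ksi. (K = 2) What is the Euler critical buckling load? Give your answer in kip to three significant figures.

P_cr ≈ 268 kip

Buckling occurs about the weak axis: I_min = h·b³/12 with b = 4.05 in (the shorter side).
I_min = 10.0×4.05³/12 = 55.36 in⁴
Effective length L_e = K·L = 2 × 28.9 = 57.80 in
P_cr = π²EI / L_e² = π² × 1640×10³ × 55.36 / 57.80² = 2.682×10^5 lb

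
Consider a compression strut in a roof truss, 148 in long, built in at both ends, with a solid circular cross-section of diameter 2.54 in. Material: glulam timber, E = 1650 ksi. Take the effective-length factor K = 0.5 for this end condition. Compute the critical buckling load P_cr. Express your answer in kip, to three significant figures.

P_cr ≈ 6.08 kip

I = πd⁴/64 = π×2.54⁴/64 = 2.043 in⁴
Effective length L_e = K·L = 0.5 × 148 = 74.00 in
P_cr = π²EI / L_e² = π² × 1650×10³ × 2.043 / 74.00² = 6.076×10^3 lb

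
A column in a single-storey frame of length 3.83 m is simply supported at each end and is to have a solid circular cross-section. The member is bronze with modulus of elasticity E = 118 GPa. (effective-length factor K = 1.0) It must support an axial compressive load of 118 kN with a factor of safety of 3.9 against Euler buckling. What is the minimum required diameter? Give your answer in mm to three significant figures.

Required P_cr = n·P = 3.9 × 118 = 460.2 kN
L_e = K·L = 1 × 3.83 = 3.830 m
Required I = P_cr·L_e²/(π²E) = 4.602×10^5 × 3.830² / (π² × 1.18×10^11) = 5.796×10^-6 m⁴
I_req = 5.796×10^6 mm⁴
Solid circle: I = πd⁴/64  ⇒  d = (64I/π)^(1/4) = (64×5.796×10^6/π)^(1/4) = 104 mm

d ≈ 104 mm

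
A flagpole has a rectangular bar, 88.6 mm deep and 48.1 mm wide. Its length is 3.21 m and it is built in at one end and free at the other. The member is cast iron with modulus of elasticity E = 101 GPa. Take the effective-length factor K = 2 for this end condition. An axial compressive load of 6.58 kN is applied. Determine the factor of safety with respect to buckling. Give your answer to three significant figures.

n ≈ 3.02

Buckling occurs about the weak axis: I_min = h·b³/12 with b = 48.1 mm (the shorter side).
I_min = 88.6×48.1³/12 = 8.217×10^5 mm⁴
I = 8.217×10^5 mm⁴ = 8.217×10^-7 m⁴
Effective length L_e = K·L = 2 × 3.21 = 6.420 m
P_cr = π²EI / L_e² = π² × 101×10⁹ × 8.217×10^-7 / 6.420² = 1.987×10^4 N
Factor of safety n = P_cr / P = 19.872 / 6.58 = 3.02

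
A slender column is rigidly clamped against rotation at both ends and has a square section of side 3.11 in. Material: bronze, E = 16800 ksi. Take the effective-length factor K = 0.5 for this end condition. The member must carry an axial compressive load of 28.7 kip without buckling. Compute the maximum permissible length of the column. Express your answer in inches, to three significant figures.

I = a⁴/12 = 3.11⁴/12 = 7.796 in⁴
At the buckling limit P_cr = P = 2.870×10^4 lb
From P_cr = π²EI/(K·L)²:  L = (1/K)·√(π²EI/P_cr) = (1/0.5)·√(π²×1.68×10^7×7.796/2.870×10^4)
L = 424 in

L_max ≈ 424 in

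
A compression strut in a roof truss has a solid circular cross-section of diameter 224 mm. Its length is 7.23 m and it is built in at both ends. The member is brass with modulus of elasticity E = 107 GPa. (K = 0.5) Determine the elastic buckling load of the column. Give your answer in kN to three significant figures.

P_cr ≈ 9990 kN

I = πd⁴/64 = π×224⁴/64 = 1.236×10^8 mm⁴
I = 1.236×10^8 mm⁴ = 1.236×10^-4 m⁴
Effective length L_e = K·L = 0.5 × 7.23 = 3.615 m
P_cr = π²EI / L_e² = π² × 107×10⁹ × 1.236×10^-4 / 3.615² = 9.987×10^6 N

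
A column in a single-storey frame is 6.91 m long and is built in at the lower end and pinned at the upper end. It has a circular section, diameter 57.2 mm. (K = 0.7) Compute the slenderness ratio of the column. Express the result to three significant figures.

For a solid circle r = d/4 = 57.2/4 = 14.30 mm
L_e = K·L = 0.7 × 6.91 m = 4.837 m = 4837.0 mm
λ = L_e / r_min = 4837.0 / 14.30 = 338

λ ≈ 338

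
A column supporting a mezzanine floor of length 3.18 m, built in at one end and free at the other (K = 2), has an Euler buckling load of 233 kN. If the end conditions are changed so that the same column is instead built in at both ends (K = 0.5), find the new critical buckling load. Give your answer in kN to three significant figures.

P_cr ≈ 3730 kN

P_cr ∝ 1/K², so P_cr,new = P_cr,old × (K_old/K_new)² = 233 × (2/0.5)²
= 233 × 16.00 = 3730 kN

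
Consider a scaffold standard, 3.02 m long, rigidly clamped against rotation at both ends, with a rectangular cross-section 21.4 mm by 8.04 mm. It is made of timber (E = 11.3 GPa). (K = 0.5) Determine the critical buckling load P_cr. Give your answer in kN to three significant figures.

P_cr ≈ 0.0453 kN

Buckling occurs about the weak axis: I_min = h·b³/12 with b = 8.04 mm (the shorter side).
I_min = 21.4×8.04³/12 = 926.8 mm⁴
I = 926.8 mm⁴ = 9.268×10^-10 m⁴
Effective length L_e = K·L = 0.5 × 3.02 = 1.510 m
P_cr = π²EI / L_e² = π² × 11.3×10⁹ × 9.268×10^-10 / 1.510² = 45.33 N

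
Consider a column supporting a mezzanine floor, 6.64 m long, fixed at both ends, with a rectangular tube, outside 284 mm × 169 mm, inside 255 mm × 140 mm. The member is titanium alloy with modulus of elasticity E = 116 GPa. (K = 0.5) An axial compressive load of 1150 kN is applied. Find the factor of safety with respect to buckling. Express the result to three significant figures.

n ≈ 5.05

Weak-axis I_min = (h_o·b_o³ − h_i·b_i³)/12 with b_o = 169, b_i = 140.0 mm (shorter outer/inner sides).
I_min = (284×169³ − 255.0×140.0³)/12 = 5.592×10^7 mm⁴
I = 5.592×10^7 mm⁴ = 5.592×10^-5 m⁴
Effective length L_e = K·L = 0.5 × 6.64 = 3.320 m
P_cr = π²EI / L_e² = π² × 116×10⁹ × 5.592×10^-5 / 3.320² = 5.809×10^6 N
Factor of safety n = P_cr / P = 5808.8 / 1150 = 5.05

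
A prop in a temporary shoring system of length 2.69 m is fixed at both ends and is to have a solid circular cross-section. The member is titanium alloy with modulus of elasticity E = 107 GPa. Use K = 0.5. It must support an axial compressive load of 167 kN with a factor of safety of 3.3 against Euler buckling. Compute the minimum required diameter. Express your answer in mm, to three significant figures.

d ≈ 66.2 mm

Required P_cr = n·P = 3.3 × 167 = 551.1 kN
L_e = K·L = 0.5 × 2.69 = 1.345 m
Required I = P_cr·L_e²/(π²E) = 5.511×10^5 × 1.345² / (π² × 1.07×10^11) = 9.440×10^-7 m⁴
I_req = 9.440×10^5 mm⁴
Solid circle: I = πd⁴/64  ⇒  d = (64I/π)^(1/4) = (64×9.440×10^5/π)^(1/4) = 66.2 mm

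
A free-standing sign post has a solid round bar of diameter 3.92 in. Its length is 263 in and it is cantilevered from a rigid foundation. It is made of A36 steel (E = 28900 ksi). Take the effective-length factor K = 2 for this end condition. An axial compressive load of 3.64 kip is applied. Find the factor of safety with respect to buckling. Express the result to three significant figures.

I = πd⁴/64 = π×3.92⁴/64 = 11.59 in⁴
Effective length L_e = K·L = 2 × 263 = 526.0 in
P_cr = π²EI / L_e² = π² × 28900×10³ × 11.59 / 526.0² = 1.195×10^4 lb
Factor of safety n = P_cr / P = 11.949 / 3.64 = 3.28

n ≈ 3.28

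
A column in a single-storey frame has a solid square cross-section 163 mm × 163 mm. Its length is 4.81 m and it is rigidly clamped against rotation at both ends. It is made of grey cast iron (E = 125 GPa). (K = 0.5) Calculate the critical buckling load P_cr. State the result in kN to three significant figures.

I = a⁴/12 = 163⁴/12 = 5.883×10^7 mm⁴
I = 5.883×10^7 mm⁴ = 5.883×10^-5 m⁴
Effective length L_e = K·L = 0.5 × 4.81 = 2.405 m
P_cr = π²EI / L_e² = π² × 125×10⁹ × 5.883×10^-5 / 2.405² = 1.255×10^7 N

P_cr ≈ 12500 kN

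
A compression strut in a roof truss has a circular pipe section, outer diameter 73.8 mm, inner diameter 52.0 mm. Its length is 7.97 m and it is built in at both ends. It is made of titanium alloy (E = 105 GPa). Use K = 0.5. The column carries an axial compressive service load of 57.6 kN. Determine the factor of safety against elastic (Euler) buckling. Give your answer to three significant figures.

n ≈ 1.24

d_o = 73.8 mm, d_i = 52.0 mm
I = π(d_o⁴ − d_i⁴)/64 = π(73.8⁴ − 52.00⁴)/64 = 1.097×10^6 mm⁴
I = 1.097×10^6 mm⁴ = 1.097×10^-6 m⁴
Effective length L_e = K·L = 0.5 × 7.97 = 3.985 m
P_cr = π²EI / L_e² = π² × 105×10⁹ × 1.097×10^-6 / 3.985² = 7.160×10^4 N
Factor of safety n = P_cr / P = 71.601 / 57.6 = 1.24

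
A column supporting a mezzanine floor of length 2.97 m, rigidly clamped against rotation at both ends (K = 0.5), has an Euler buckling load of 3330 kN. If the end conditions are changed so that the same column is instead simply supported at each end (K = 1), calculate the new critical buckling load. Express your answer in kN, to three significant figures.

P_cr ≈ 832 kN

P_cr ∝ 1/K², so P_cr,new = P_cr,old × (K_old/K_new)² = 3330 × (0.5/1)²
= 3330 × 0.2500 = 832 kN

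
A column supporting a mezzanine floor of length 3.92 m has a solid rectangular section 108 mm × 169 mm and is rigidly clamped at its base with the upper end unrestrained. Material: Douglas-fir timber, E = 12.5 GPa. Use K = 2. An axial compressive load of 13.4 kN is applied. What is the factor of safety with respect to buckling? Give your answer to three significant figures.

n ≈ 2.66

Buckling occurs about the weak axis: I_min = h·b³/12 with b = 108 mm (the shorter side).
I_min = 169×108³/12 = 1.774×10^7 mm⁴
I = 1.774×10^7 mm⁴ = 1.774×10^-5 m⁴
Effective length L_e = K·L = 2 × 3.92 = 7.840 m
P_cr = π²EI / L_e² = π² × 12.5×10⁹ × 1.774×10^-5 / 7.840² = 3.561×10^4 N
Factor of safety n = P_cr / P = 35.609 / 13.4 = 2.66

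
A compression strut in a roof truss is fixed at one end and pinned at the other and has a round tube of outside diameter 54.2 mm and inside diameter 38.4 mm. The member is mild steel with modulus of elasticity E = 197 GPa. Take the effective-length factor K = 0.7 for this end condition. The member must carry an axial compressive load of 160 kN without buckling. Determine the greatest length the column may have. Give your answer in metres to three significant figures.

d_o = 54.2 mm, d_i = 38.4 mm
I = π(d_o⁴ − d_i⁴)/64 = π(54.2⁴ − 38.40⁴)/64 = 3.169×10^5 mm⁴
I = 3.169×10^-7 m⁴
At the buckling limit P_cr = P = 1.600×10^5 N
From P_cr = π²EI/(K·L)²:  L = (1/K)·√(π²EI/P_cr) = (1/0.7)·√(π²×1.97×10^11×3.169×10^-7/1.600×10^5)
L = 2.80 m

L_max ≈ 2.80 m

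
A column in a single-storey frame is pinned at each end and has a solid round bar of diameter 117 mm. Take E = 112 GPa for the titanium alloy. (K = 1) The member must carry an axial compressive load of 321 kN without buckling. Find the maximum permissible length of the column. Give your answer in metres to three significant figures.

I = πd⁴/64 = π×117⁴/64 = 9.198×10^6 mm⁴
I = 9.198×10^-6 m⁴
At the buckling limit P_cr = P = 3.210×10^5 N
From P_cr = π²EI/(K·L)²:  L = (1/K)·√(π²EI/P_cr) = (1/1)·√(π²×1.12×10^11×9.198×10^-6/3.210×10^5)
L = 5.63 m

L_max ≈ 5.63 m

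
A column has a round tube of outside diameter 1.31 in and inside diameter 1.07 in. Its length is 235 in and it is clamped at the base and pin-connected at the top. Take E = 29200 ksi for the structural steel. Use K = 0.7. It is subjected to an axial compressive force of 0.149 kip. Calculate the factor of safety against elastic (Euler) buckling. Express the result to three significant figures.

n ≈ 5.73

d_o = 1.31 in, d_i = 1.07 in
I = π(d_o⁴ − d_i⁴)/64 = π(1.31⁴ − 1.070⁴)/64 = 8.022×10^-2 in⁴
Effective length L_e = K·L = 0.7 × 235 = 164.5 in
P_cr = π²EI / L_e² = π² × 29200×10³ × 8.022×10^-2 / 164.5² = 854.3 lb
Factor of safety n = P_cr / P = 0.85433 / 0.149 = 5.73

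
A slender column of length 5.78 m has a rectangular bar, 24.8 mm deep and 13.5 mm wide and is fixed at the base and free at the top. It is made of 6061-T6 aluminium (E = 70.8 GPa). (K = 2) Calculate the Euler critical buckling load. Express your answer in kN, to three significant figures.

Buckling occurs about the weak axis: I_min = h·b³/12 with b = 13.5 mm (the shorter side).
I_min = 24.8×13.5³/12 = 5.085×10^3 mm⁴
I = 5.085×10^3 mm⁴ = 5.085×10^-9 m⁴
Effective length L_e = K·L = 2 × 5.78 = 11.56 m
P_cr = π²EI / L_e² = π² × 70.8×10⁹ × 5.085×10^-9 / 11.56² = 26.59 N

P_cr ≈ 0.0266 kN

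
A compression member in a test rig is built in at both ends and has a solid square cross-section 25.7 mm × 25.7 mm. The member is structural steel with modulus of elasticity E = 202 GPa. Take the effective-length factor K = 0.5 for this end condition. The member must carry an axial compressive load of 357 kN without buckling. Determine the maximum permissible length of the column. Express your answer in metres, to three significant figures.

I = a⁴/12 = 25.7⁴/12 = 3.635×10^4 mm⁴
I = 3.635×10^-8 m⁴
At the buckling limit P_cr = P = 3.570×10^5 N
From P_cr = π²EI/(K·L)²:  L = (1/K)·√(π²EI/P_cr) = (1/0.5)·√(π²×2.02×10^11×3.635×10^-8/3.570×10^5)
L = 0.901 m

L_max ≈ 0.901 m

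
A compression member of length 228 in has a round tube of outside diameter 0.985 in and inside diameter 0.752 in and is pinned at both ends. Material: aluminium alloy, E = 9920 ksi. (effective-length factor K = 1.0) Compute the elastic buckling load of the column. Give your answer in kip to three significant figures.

d_o = 0.985 in, d_i = 0.752 in
I = π(d_o⁴ − d_i⁴)/64 = π(0.985⁴ − 0.7520⁴)/64 = 3.051×10^-2 in⁴
Effective length L_e = K·L = 1 × 228 = 228.0 in
P_cr = π²EI / L_e² = π² × 9920×10³ × 3.051×10^-2 / 228.0² = 57.46 lb

P_cr ≈ 0.0575 kip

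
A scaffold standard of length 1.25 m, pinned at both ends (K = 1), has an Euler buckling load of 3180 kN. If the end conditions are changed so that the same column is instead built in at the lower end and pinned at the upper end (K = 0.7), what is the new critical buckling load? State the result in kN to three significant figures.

P_cr ∝ 1/K², so P_cr,new = P_cr,old × (K_old/K_new)² = 3180 × (1/0.7)²
= 3180 × 2.041 = 6490 kN

P_cr ≈ 6490 kN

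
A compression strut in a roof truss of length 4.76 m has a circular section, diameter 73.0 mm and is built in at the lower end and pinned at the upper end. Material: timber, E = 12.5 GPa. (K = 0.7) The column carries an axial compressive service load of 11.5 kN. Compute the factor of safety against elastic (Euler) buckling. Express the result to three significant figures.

n ≈ 1.35

I = πd⁴/64 = π×73.0⁴/64 = 1.394×10^6 mm⁴
I = 1.394×10^6 mm⁴ = 1.394×10^-6 m⁴
Effective length L_e = K·L = 0.7 × 4.76 = 3.332 m
P_cr = π²EI / L_e² = π² × 12.5×10⁹ × 1.394×10^-6 / 3.332² = 1.549×10^4 N
Factor of safety n = P_cr / P = 15.490 / 11.5 = 1.35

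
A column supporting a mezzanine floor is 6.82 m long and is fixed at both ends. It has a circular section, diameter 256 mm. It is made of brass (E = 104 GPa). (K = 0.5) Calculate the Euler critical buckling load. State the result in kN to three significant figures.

P_cr ≈ 18600 kN

I = πd⁴/64 = π×256⁴/64 = 2.108×10^8 mm⁴
I = 2.108×10^8 mm⁴ = 2.108×10^-4 m⁴
Effective length L_e = K·L = 0.5 × 6.82 = 3.410 m
P_cr = π²EI / L_e² = π² × 104×10⁹ × 2.108×10^-4 / 3.410² = 1.861×10^7 N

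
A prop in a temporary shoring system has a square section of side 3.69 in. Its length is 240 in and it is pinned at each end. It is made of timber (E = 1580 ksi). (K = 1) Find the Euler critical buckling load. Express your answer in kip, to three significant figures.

P_cr ≈ 4.18 kip

I = a⁴/12 = 3.69⁴/12 = 15.45 in⁴
Effective length L_e = K·L = 1 × 240 = 240.0 in
P_cr = π²EI / L_e² = π² × 1580×10³ × 15.45 / 240.0² = 4.183×10^3 lb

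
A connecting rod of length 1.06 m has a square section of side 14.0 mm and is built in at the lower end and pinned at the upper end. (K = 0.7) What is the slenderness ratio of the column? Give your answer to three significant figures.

For a square r = a/√12 = 14.0/√12 = 4.041 mm
L_e = K·L = 0.7 × 1.06 m = 0.7420 m = 742.00 mm
λ = L_e / r_min = 742.00 / 4.041 = 184

λ ≈ 184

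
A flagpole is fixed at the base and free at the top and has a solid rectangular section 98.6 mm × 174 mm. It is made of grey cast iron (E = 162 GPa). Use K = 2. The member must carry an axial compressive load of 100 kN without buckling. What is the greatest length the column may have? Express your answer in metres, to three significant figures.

Buckling occurs about the weak axis: I_min = h·b³/12 with b = 98.6 mm (the shorter side).
I_min = 174×98.6³/12 = 1.390×10^7 mm⁴
I = 1.390×10^-5 m⁴
At the buckling limit P_cr = P = 1.000×10^5 N
From P_cr = π²EI/(K·L)²:  L = (1/K)·√(π²EI/P_cr) = (1/2)·√(π²×1.62×10^11×1.390×10^-5/1.000×10^5)
L = 7.45 m

L_max ≈ 7.45 m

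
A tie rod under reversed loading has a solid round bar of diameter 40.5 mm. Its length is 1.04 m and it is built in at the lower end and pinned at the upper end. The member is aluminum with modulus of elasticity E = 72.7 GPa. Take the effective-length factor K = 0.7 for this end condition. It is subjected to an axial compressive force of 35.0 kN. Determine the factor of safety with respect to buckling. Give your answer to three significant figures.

I = πd⁴/64 = π×40.5⁴/64 = 1.321×10^5 mm⁴
I = 1.321×10^5 mm⁴ = 1.321×10^-7 m⁴
Effective length L_e = K·L = 0.7 × 1.04 = 0.7280 m
P_cr = π²EI / L_e² = π² × 72.7×10⁹ × 1.321×10^-7 / 0.7280² = 1.788×10^5 N
Factor of safety n = P_cr / P = 178.80 / 35.0 = 5.11

n ≈ 5.11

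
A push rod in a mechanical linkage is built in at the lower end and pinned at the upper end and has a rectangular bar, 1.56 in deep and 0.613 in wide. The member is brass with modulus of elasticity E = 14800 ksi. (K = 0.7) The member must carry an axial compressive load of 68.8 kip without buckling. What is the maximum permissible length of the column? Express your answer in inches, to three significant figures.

Buckling occurs about the weak axis: I_min = h·b³/12 with b = 0.613 in (the shorter side).
I_min = 1.56×0.613³/12 = 2.995×10^-2 in⁴
At the buckling limit P_cr = P = 6.880×10^4 lb
From P_cr = π²EI/(K·L)²:  L = (1/K)·√(π²EI/P_cr) = (1/0.7)·√(π²×1.48×10^7×2.995×10^-2/6.880×10^4)
L = 11.4 in

L_max ≈ 11.4 in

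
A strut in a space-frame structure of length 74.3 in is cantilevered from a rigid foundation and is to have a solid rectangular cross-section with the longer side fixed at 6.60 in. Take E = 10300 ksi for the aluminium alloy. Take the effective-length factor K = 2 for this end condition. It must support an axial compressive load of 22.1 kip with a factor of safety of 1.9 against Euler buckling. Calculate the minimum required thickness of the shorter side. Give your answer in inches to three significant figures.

Required P_cr = n·P = 1.9 × 22.1 = 41.99 kip
L_e = K·L = 2 × 74.3 = 148.6 in
Required I = P_cr·L_e²/(π²E) = 4.199×10^4 × 148.6² / (π² × 1.03×10^7) = 9.121 in⁴
Rectangle, weak axis: I_min = h·b³/12 with h = 6.60 in fixed  ⇒  b = (12I/h)^(1/3) = 2.55 in

b ≈ 2.55 in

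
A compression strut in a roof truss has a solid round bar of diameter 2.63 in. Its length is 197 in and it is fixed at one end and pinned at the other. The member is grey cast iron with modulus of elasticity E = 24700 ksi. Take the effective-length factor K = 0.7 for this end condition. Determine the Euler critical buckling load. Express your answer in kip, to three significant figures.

P_cr ≈ 30.1 kip

I = πd⁴/64 = π×2.63⁴/64 = 2.349 in⁴
Effective length L_e = K·L = 0.7 × 197 = 137.9 in
P_cr = π²EI / L_e² = π² × 24700×10³ × 2.349 / 137.9² = 3.011×10^4 lb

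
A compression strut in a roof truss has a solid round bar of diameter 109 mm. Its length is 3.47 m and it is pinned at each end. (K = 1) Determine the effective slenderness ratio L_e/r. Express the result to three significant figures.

λ ≈ 127

I = πd⁴/64 = π×109⁴/64 = 6.929×10^6 mm⁴
A = 9.331×10^3 mm²;  r_min = √(I/A) = √(6.929×10^6/9.331×10^3) = 27.25 mm
L_e = K·L = 1 × 3.47 m = 3.470 m = 3470.0 mm
λ = L_e / r_min = 3470.0 / 27.25 = 127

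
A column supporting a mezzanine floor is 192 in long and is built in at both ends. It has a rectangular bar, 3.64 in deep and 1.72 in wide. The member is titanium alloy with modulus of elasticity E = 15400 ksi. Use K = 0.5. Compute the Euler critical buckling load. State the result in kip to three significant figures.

P_cr ≈ 25.5 kip

Buckling occurs about the weak axis: I_min = h·b³/12 with b = 1.72 in (the shorter side).
I_min = 3.64×1.72³/12 = 1.543 in⁴
Effective length L_e = K·L = 0.5 × 192 = 96.00 in
P_cr = π²EI / L_e² = π² × 15400×10³ × 1.543 / 96.00² = 2.546×10^4 lb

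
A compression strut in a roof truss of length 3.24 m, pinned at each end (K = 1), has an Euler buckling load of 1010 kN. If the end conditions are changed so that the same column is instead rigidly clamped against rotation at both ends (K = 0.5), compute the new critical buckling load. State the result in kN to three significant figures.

P_cr ≈ 4040 kN

P_cr ∝ 1/K², so P_cr,new = P_cr,old × (K_old/K_new)² = 1010 × (1/0.5)²
= 1010 × 4.000 = 4040 kN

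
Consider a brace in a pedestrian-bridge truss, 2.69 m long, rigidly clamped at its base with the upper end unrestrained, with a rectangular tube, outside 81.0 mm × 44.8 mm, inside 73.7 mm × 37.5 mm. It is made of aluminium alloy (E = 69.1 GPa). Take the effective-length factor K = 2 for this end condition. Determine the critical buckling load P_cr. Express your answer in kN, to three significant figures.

P_cr ≈ 6.67 kN

Weak-axis I_min = (h_o·b_o³ − h_i·b_i³)/12 with b_o = 44.8, b_i = 37.50 mm (shorter outer/inner sides).
I_min = (81.0×44.8³ − 73.70×37.50³)/12 = 2.831×10^5 mm⁴
I = 2.831×10^5 mm⁴ = 2.831×10^-7 m⁴
Effective length L_e = K·L = 2 × 2.69 = 5.380 m
P_cr = π²EI / L_e² = π² × 69.1×10⁹ × 2.831×10^-7 / 5.380² = 6.669×10^3 N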